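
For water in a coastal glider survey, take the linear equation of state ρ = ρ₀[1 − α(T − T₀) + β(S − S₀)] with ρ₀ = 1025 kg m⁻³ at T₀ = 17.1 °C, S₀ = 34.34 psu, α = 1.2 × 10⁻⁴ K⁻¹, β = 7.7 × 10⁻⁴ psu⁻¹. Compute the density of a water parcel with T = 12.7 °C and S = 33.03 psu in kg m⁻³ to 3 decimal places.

T − T₀ = -4.4 K, S − S₀ = -1.31 psu.
Bracket = 1 − α·(-4.4) + β·(-1.31) = 1 + (-4.807 × 10⁻⁴) = 0.9995193.
ρ = 1025 × 0.9995193 = 1024.507 kg m⁻³.

1024.507 kg m⁻³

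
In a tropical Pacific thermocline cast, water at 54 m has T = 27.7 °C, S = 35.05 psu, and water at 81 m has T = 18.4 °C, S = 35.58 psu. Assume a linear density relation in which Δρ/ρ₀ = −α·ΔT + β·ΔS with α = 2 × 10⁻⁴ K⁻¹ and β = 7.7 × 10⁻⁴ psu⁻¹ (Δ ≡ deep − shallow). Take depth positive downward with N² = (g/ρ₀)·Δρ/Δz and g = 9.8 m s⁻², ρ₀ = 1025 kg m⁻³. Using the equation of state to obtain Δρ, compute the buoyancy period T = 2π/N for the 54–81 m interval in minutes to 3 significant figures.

ΔT = -9.3 K, ΔS = +0.53 psu (deep − shallow).
Δρ/ρ₀ = −αΔT + βΔS = 1.86 × 10⁻³ + 4.081 × 10⁻⁴ = 2.2681 × 10⁻³, so Δρ ≈ 2.325 kg m⁻³.
N² = (g/ρ₀)·Δρ/Δz = g·(Δρ/ρ₀)/Δz = 9.8 × 2.2681 × 10⁻³ / 27 = 8.2324 × 10⁻⁴ s⁻².
N = √(8.2324 × 10⁻⁴) = 0.028692 rad s⁻¹ → T = 2π/N = 218.99 s = 3.6498 min ≈ 3.65 min.

3.65 min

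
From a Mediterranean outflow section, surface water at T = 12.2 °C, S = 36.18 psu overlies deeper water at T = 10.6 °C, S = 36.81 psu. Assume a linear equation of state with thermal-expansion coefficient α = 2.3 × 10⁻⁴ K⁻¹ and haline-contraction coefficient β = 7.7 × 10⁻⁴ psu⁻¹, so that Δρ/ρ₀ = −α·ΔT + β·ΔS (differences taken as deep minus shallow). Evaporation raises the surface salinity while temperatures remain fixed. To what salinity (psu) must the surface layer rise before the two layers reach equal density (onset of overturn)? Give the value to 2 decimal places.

37.29 psu

Neutral buoyancy requires −α(T_deep − T_surf) + β(S_deep − S_surf′) = 0.
S_surf′ = S_deep − (α/β)·ΔT = 36.81 − (2.3 × 10⁻⁴/7.7 × 10⁻⁴)·(-1.6) = 37.2879 psu.
Increase required: 37.2879 − 36.18 = 1.1079 psu.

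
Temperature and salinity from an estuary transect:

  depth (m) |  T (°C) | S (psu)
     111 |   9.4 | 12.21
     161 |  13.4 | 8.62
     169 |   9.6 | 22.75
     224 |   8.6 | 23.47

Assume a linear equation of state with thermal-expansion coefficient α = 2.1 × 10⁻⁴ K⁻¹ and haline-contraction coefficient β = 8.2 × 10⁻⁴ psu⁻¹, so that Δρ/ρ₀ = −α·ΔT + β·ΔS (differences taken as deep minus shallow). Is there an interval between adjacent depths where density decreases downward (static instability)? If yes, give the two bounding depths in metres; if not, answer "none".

111–161 m

Evaluate Δρ/ρ₀ = −αΔT + βΔS across each adjacent pair:
  111–161 m: −αΔT+βΔS = −(2.1 × 10⁻⁴)(+4.0)+(8.2 × 10⁻⁴)(-3.59) = -3.8 × 10⁻³ → UNSTABLE
  161–169 m: −αΔT+βΔS = −(2.1 × 10⁻⁴)(-3.8)+(8.2 × 10⁻⁴)(+14.13) = 0.012 → stable
  169–224 m: −αΔT+βΔS = −(2.1 × 10⁻⁴)(-1.0)+(8.2 × 10⁻⁴)(+0.72) = 8.0 × 10⁻⁴ → stable
The 111–161 m interval has Δρ < 0: lighter water underlies denser water.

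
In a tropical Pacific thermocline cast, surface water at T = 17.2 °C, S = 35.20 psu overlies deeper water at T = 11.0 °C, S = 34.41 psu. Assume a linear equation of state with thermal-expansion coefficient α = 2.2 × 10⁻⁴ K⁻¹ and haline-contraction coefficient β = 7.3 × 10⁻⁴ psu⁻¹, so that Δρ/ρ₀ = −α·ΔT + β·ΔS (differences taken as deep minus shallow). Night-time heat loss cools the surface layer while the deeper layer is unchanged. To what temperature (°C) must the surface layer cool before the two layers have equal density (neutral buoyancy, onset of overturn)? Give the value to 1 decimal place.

Neutral buoyancy requires Δρ = 0, i.e. −α(T_deep − T_surf′) + β(S_deep − S_surf) = 0.
T_surf′ = T_deep − (β/α)·ΔS = 11.0 − (7.3 × 10⁻⁴/2.2 × 10⁻⁴)·(-0.79) = 13.621 °C.
Cooling required: 17.2 − (13.621) = 3.579 °C.

13.6 °C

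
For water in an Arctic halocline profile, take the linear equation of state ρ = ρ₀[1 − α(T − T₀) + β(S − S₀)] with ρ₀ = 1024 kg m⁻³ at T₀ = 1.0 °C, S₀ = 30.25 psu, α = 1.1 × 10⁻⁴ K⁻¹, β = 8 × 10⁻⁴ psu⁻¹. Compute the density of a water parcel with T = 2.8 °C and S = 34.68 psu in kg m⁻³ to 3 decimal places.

1027.426 kg m⁻³

T − T₀ = +1.8 K, S − S₀ = +4.43 psu.
Bracket = 1 − α·(+1.8) + β·(+4.43) = 1 + (3.346 × 10⁻³) = 1.0033460.
ρ = 1024 × 1.0033460 = 1027.426 kg m⁻³.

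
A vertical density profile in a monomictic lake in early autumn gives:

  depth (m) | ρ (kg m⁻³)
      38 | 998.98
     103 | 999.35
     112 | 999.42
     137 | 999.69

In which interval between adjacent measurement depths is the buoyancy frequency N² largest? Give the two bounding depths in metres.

Compute the density gradient over each adjacent pair:
  38–103 m: Δρ/Δz = 0.37/65 = 5.7 × 10⁻³ kg m⁻⁴
  103–112 m: Δρ/Δz = 0.07/9 = 7.8 × 10⁻³ kg m⁻⁴
  112–137 m: Δρ/Δz = 0.27/25 = 0.011 kg m⁻⁴
The largest gradient is in the 112–137 m interval — the pycnocline.

112–137 m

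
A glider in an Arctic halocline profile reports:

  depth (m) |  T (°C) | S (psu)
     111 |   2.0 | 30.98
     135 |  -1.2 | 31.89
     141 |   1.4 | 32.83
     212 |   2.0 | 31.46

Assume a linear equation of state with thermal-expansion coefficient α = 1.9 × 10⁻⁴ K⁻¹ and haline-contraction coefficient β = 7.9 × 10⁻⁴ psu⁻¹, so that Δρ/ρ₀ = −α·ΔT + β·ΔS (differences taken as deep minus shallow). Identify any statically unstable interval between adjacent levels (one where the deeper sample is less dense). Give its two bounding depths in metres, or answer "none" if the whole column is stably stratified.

141–212 m

Evaluate Δρ/ρ₀ = −αΔT + βΔS across each adjacent pair:
  111–135 m: −αΔT+βΔS = −(1.9 × 10⁻⁴)(-3.2)+(7.9 × 10⁻⁴)(+0.91) = 1.3 × 10⁻³ → stable
  135–141 m: −αΔT+βΔS = −(1.9 × 10⁻⁴)(+2.6)+(7.9 × 10⁻⁴)(+0.94) = 2.5 × 10⁻⁴ → stable
  141–212 m: −αΔT+βΔS = −(1.9 × 10⁻⁴)(+0.6)+(7.9 × 10⁻⁴)(-1.37) = -1.2 × 10⁻³ → UNSTABLE
The 141–212 m interval has Δρ < 0: lighter water underlies denser water.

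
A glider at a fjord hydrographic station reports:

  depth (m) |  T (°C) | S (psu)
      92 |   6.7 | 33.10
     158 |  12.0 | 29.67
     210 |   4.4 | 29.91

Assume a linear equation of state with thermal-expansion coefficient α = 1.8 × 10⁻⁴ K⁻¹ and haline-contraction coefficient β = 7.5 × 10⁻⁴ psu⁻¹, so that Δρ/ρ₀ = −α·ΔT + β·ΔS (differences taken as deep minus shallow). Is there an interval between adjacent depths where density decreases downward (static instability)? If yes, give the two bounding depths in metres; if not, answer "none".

92–158 m

Evaluate Δρ/ρ₀ = −αΔT + βΔS across each adjacent pair:
  92–158 m: −αΔT+βΔS = −(1.8 × 10⁻⁴)(+5.3)+(7.5 × 10⁻⁴)(-3.43) = -3.5 × 10⁻³ → UNSTABLE
  158–210 m: −αΔT+βΔS = −(1.8 × 10⁻⁴)(-7.6)+(7.5 × 10⁻⁴)(+0.24) = 1.5 × 10⁻³ → stable
The 92–158 m interval has Δρ < 0: lighter water underlies denser water.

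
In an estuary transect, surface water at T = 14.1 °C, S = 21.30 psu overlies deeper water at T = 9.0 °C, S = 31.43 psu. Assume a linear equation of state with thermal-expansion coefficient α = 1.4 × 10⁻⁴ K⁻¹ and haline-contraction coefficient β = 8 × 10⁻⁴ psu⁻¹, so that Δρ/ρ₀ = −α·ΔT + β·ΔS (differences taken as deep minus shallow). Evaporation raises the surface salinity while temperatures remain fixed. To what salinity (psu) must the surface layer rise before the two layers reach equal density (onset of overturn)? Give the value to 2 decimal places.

32.32 psu

Neutral buoyancy requires −α(T_deep − T_surf) + β(S_deep − S_surf′) = 0.
S_surf′ = S_deep − (α/β)·ΔT = 31.43 − (1.4 × 10⁻⁴/8 × 10⁻⁴)·(-5.1) = 32.3225 psu.
Increase required: 32.3225 − 21.30 = 11.0225 psu.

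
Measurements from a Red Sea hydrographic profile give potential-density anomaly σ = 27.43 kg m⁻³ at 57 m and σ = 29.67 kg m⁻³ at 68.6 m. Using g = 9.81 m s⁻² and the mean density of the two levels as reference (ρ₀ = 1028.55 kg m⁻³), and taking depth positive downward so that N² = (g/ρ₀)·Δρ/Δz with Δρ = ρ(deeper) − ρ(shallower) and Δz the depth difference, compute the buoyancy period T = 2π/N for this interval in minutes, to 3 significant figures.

2.44 min

Δρ = 1029.67 − 1027.43 = 2.24 kg m⁻³ over Δz = 68.6 − 57 = 11.6 m.
N² = (9.81/1028.55) × (2.24/11.6) = 1.8418 × 10⁻³ s⁻².
N = √(1.8418 × 10⁻³) = 0.042916 rad s⁻¹, so T = 2π/N = 146.41 s = 2.4402 min ≈ 2.44 min.
Since Δρ > 0 the layer is stably stratified.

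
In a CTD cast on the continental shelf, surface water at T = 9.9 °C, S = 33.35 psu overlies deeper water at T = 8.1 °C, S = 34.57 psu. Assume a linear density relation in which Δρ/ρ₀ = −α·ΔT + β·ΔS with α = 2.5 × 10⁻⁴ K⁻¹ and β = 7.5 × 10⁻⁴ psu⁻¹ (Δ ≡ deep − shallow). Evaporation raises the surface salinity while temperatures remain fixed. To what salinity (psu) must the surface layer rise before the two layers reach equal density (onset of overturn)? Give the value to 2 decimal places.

35.17 psu

Neutral buoyancy requires −α(T_deep − T_surf) + β(S_deep − S_surf′) = 0.
S_surf′ = S_deep − (α/β)·ΔT = 34.57 − (2.5 × 10⁻⁴/7.5 × 10⁻⁴)·(-1.8) = 35.1700 psu.
Increase required: 35.1700 − 33.35 = 1.8200 psu.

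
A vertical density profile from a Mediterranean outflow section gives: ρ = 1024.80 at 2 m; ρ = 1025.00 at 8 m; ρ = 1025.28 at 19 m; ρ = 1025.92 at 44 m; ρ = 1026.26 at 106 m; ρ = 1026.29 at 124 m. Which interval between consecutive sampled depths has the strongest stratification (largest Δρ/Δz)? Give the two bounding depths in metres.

2–8 m

Compute the density gradient over each adjacent pair:
  2–8 m: Δρ/Δz = 0.20/6 = 0.033 kg m⁻⁴
  8–19 m: Δρ/Δz = 0.28/11 = 0.025 kg m⁻⁴
  19–44 m: Δρ/Δz = 0.64/25 = 0.026 kg m⁻⁴
  44–106 m: Δρ/Δz = 0.34/62 = 5.5 × 10⁻³ kg m⁻⁴
  106–124 m: Δρ/Δz = 0.03/18 = 1.7 × 10⁻³ kg m⁻⁴
The largest gradient is in the 2–8 m interval — the pycnocline.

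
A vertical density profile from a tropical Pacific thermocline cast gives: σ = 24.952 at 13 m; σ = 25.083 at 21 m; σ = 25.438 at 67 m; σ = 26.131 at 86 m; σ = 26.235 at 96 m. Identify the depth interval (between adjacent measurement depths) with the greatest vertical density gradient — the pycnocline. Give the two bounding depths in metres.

Compute the density gradient over each adjacent pair:
  13–21 m: Δρ/Δz = 0.131/8 = 0.016 kg m⁻⁴
  21–67 m: Δρ/Δz = 0.355/46 = 7.7 × 10⁻³ kg m⁻⁴
  67–86 m: Δρ/Δz = 0.693/19 = 0.036 kg m⁻⁴
  86–96 m: Δρ/Δz = 0.104/10 = 0.010 kg m⁻⁴
The largest gradient is in the 67–86 m interval — the pycnocline.

67–86 m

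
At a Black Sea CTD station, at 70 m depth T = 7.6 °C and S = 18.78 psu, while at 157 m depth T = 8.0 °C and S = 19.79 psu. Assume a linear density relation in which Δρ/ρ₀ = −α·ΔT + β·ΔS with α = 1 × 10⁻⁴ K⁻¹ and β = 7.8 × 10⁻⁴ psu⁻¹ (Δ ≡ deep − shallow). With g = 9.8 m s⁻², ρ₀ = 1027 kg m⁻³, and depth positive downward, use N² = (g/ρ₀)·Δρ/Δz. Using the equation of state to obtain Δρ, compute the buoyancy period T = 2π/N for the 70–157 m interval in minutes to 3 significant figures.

11.4 min

ΔT = +0.4 K, ΔS = +1.01 psu (deep − shallow).
Δρ/ρ₀ = −αΔT + βΔS = -4.00 × 10⁻⁵ + 7.878 × 10⁻⁴ = 7.478 × 10⁻⁴, so Δρ ≈ 0.7680 kg m⁻³.
N² = (g/ρ₀)·Δρ/Δz = g·(Δρ/ρ₀)/Δz = 9.8 × 7.478 × 10⁻⁴ / 87 = 8.4235 × 10⁻⁵ s⁻².
N = √(8.4235 × 10⁻⁵) = 9.1780 × 10⁻³ rad s⁻¹ → T = 2π/N = 684.59 s = 11.410 min ≈ 11.4 min.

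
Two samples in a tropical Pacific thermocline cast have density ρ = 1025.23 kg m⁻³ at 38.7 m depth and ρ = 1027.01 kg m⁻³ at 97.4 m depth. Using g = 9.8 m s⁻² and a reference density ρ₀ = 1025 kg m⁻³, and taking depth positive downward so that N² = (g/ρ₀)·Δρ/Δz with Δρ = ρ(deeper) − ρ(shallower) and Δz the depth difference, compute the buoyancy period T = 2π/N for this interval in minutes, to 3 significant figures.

6.15 min

Δρ = 1027.01 − 1025.23 = 1.78 kg m⁻³ over Δz = 97.4 − 38.7 = 58.7 m.
N² = (9.8/1025) × (1.78/58.7) = 2.8992 × 10⁻⁴ s⁻².
N = √(2.8992 × 10⁻⁴) = 0.017027 rad s⁻¹, so T = 2π/N = 369.01 s = 6.1502 min ≈ 6.15 min.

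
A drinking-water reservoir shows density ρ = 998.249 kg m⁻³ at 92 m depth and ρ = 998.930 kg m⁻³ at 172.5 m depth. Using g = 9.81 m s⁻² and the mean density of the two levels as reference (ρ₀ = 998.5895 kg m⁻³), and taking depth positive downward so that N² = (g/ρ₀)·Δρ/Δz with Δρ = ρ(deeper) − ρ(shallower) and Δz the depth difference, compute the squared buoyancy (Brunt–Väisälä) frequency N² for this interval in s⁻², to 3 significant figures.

Δρ = 998.930 − 998.249 = 0.681 kg m⁻³ over Δz = 172.5 − 92 = 80.5 m.
N² = (9.81/998.5895) × (0.681/80.5) = 8.3106 × 10⁻⁵ s⁻² ≈ 8.31 × 10⁻⁵ s⁻².

8.31 × 10⁻⁵ s⁻²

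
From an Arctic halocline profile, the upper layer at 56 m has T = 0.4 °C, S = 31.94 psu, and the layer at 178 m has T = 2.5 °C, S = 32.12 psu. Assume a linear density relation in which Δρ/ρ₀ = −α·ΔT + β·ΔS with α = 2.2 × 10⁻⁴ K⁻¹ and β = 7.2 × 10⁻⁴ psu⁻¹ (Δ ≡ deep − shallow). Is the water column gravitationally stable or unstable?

unstable

ΔT = 2.5 − 0.4 = +2.1 K and ΔS = 32.12 − 31.94 = +0.18 psu (deep − shallow).
−αΔT = -4.62 × 10⁻⁴; βΔS = 1.296 × 10⁻⁴; sum Δρ/ρ₀ = -3.324 × 10⁻⁴.
Δρ/ρ₀ < 0, so Δρ < 0: deeper water is lighter → statically unstable; the column would overturn.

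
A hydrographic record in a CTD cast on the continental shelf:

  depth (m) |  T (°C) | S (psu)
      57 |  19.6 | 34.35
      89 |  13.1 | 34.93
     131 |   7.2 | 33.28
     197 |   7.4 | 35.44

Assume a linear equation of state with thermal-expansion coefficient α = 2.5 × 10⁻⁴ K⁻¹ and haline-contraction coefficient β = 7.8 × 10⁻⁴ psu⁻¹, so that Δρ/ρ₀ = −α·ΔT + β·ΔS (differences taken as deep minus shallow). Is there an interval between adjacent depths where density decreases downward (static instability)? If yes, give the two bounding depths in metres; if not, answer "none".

Evaluate Δρ/ρ₀ = −αΔT + βΔS across each adjacent pair:
  57–89 m: −αΔT+βΔS = −(2.5 × 10⁻⁴)(-6.5)+(7.8 × 10⁻⁴)(+0.58) = 2.1 × 10⁻³ → stable
  89–131 m: −αΔT+βΔS = −(2.5 × 10⁻⁴)(-5.9)+(7.8 × 10⁻⁴)(-1.65) = 1.9 × 10⁻⁴ → stable
  131–197 m: −αΔT+βΔS = −(2.5 × 10⁻⁴)(+0.2)+(7.8 × 10⁻⁴)(+2.16) = 1.6 × 10⁻³ → stable
Every interval has Δρ > 0: the column is stably stratified throughout.

none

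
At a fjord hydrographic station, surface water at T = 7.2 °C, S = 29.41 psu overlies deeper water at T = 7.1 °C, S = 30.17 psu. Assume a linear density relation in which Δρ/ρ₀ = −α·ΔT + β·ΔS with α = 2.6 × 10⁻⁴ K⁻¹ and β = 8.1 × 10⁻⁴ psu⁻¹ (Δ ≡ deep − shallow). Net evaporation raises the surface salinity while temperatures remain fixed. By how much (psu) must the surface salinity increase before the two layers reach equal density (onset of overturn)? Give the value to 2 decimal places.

0.79 psu

Neutral buoyancy requires −α(T_deep − T_surf) + β(S_deep − S_surf′) = 0.
S_surf′ = S_deep − (α/β)·ΔT = 30.17 − (2.6 × 10⁻⁴/8.1 × 10⁻⁴)·(-0.1) = 30.2021 psu.
Increase required: 30.2021 − 29.41 = 0.7921 psu.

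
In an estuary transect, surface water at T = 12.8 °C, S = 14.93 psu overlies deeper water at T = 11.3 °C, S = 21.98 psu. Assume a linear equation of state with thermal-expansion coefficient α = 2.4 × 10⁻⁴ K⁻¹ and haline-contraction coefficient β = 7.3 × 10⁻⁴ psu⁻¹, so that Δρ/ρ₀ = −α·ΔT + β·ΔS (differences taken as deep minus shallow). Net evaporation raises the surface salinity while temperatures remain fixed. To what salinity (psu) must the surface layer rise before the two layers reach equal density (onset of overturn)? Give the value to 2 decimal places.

Neutral buoyancy requires −α(T_deep − T_surf) + β(S_deep − S_surf′) = 0.
S_surf′ = S_deep − (α/β)·ΔT = 21.98 − (2.4 × 10⁻⁴/7.3 × 10⁻⁴)·(-1.5) = 22.4732 psu.
Increase required: 22.4732 − 14.93 = 7.5432 psu.

22.47 psu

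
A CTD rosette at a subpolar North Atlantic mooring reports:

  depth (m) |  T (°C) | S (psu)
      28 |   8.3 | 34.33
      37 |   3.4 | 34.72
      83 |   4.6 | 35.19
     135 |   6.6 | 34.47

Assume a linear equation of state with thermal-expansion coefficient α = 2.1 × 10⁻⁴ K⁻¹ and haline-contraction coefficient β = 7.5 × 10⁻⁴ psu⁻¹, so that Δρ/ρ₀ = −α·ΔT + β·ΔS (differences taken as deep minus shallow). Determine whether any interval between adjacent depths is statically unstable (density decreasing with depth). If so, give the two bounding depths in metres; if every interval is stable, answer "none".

83–135 m

Evaluate Δρ/ρ₀ = −αΔT + βΔS across each adjacent pair:
  28–37 m: −αΔT+βΔS = −(2.1 × 10⁻⁴)(-4.9)+(7.5 × 10⁻⁴)(+0.39) = 1.3 × 10⁻³ → stable
  37–83 m: −αΔT+βΔS = −(2.1 × 10⁻⁴)(+1.2)+(7.5 × 10⁻⁴)(+0.47) = 1.0 × 10⁻⁴ → stable
  83–135 m: −αΔT+βΔS = −(2.1 × 10⁻⁴)(+2.0)+(7.5 × 10⁻⁴)(-0.72) = -9.6 × 10⁻⁴ → UNSTABLE
The 83–135 m interval has Δρ < 0: lighter water underlies denser water.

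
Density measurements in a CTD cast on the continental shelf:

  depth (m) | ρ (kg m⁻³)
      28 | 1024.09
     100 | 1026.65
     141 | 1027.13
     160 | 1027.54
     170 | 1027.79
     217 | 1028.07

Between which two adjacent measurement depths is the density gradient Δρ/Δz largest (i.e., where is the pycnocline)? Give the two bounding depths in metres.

28–100 m

Compute the density gradient over each adjacent pair:
  28–100 m: Δρ/Δz = 2.56/72 = 0.036 kg m⁻⁴
  100–141 m: Δρ/Δz = 0.48/41 = 0.012 kg m⁻⁴
  141–160 m: Δρ/Δz = 0.41/19 = 0.022 kg m⁻⁴
  160–170 m: Δρ/Δz = 0.25/10 = 0.025 kg m⁻⁴
  170–217 m: Δρ/Δz = 0.28/47 = 6.0 × 10⁻³ kg m⁻⁴
The largest gradient is in the 28–100 m interval — the pycnocline.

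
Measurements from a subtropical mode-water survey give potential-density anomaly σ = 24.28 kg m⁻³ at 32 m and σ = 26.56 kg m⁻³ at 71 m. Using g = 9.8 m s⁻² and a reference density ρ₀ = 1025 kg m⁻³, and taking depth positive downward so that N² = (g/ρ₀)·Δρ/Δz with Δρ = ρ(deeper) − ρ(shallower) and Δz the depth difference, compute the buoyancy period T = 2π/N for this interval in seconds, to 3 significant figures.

266 s

Δρ = 1026.56 − 1024.28 = 2.28 kg m⁻³ over Δz = 71 − 32 = 39 m.
N² = (9.8/1025) × (2.28/39) = 5.5895 × 10⁻⁴ s⁻².
N = √(5.5895 × 10⁻⁴) = 0.023642 rad s⁻¹, so T = 2π/N = 265.76 s ≈ 266 s.
N² > 0, so the interval is statically stable.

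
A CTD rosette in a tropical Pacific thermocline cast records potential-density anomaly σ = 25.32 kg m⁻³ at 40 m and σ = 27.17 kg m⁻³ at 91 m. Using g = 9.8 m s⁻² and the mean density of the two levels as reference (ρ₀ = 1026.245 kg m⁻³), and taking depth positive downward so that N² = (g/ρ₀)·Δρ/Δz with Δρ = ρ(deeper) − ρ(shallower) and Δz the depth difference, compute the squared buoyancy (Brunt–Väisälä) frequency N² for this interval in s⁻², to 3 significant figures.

3.46 × 10⁻⁴ s⁻²

Δρ = 1027.17 − 1025.32 = 1.85 kg m⁻³ over Δz = 91 − 40 = 51 m.
N² = (9.8/1026.245) × (1.85/51) = 3.4640 × 10⁻⁴ s⁻² ≈ 3.46 × 10⁻⁴ s⁻².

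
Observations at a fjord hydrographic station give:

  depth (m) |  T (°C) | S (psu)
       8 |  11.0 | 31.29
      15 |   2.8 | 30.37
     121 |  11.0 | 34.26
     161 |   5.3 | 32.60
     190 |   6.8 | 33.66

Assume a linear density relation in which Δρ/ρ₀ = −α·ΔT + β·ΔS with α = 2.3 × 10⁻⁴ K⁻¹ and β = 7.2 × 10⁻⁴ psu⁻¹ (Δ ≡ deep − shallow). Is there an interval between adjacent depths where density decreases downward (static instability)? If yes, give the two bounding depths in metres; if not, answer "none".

Evaluate Δρ/ρ₀ = −αΔT + βΔS across each adjacent pair:
  8–15 m: −αΔT+βΔS = −(2.3 × 10⁻⁴)(-8.2)+(7.2 × 10⁻⁴)(-0.92) = 1.2 × 10⁻³ → stable
  15–121 m: −αΔT+βΔS = −(2.3 × 10⁻⁴)(+8.2)+(7.2 × 10⁻⁴)(+3.89) = 9.1 × 10⁻⁴ → stable
  121–161 m: −αΔT+βΔS = −(2.3 × 10⁻⁴)(-5.7)+(7.2 × 10⁻⁴)(-1.66) = 1.2 × 10⁻⁴ → stable
  161–190 m: −αΔT+βΔS = −(2.3 × 10⁻⁴)(+1.5)+(7.2 × 10⁻⁴)(+1.06) = 4.2 × 10⁻⁴ → stable
Every interval has Δρ > 0: the column is stably stratified throughout.

none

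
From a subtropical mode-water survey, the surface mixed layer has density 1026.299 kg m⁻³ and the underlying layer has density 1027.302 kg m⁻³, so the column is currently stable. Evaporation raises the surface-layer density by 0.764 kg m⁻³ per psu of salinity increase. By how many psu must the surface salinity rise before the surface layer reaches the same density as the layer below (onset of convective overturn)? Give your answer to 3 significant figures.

1.31 psu

Density deficit of the surface layer: 1027.302 − 1026.299 = 1.003 kg m⁻³.
Required change = 1.003 / 0.764 = 1.31 psu.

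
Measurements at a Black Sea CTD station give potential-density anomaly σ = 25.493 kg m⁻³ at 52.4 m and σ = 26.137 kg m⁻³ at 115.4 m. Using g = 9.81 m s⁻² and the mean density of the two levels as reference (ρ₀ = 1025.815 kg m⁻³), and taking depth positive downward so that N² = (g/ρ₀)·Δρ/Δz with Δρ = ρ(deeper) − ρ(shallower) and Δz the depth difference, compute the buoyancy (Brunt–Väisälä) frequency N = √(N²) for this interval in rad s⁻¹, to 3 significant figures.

9.89 × 10⁻³ rad s⁻¹

Δρ = 1026.137 − 1025.493 = 0.644 kg m⁻³ over Δz = 115.4 − 52.4 = 63 m.
N² = (9.81/1025.815) × (0.644/63) = 9.7756 × 10⁻⁵ s⁻².
N = √(9.7756 × 10⁻⁵) = 9.8872 × 10⁻³ rad s⁻¹ ≈ 9.89 × 10⁻³ rad s⁻¹.
Since Δρ > 0 the layer is stably stratified.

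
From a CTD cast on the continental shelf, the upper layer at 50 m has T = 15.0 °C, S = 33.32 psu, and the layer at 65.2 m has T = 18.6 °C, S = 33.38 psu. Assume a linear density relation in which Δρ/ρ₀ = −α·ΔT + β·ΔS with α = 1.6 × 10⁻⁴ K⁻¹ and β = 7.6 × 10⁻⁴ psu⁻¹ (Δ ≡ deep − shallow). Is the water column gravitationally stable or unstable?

ΔT = 18.6 − 15.0 = +3.6 K and ΔS = 33.38 − 33.32 = +0.06 psu (deep − shallow).
−αΔT = -5.76 × 10⁻⁴; βΔS = 4.56 × 10⁻⁵; sum Δρ/ρ₀ = -5.304 × 10⁻⁴.
Δρ/ρ₀ < 0, so Δρ < 0: deeper water is lighter → statically unstable; the column would overturn.

unstable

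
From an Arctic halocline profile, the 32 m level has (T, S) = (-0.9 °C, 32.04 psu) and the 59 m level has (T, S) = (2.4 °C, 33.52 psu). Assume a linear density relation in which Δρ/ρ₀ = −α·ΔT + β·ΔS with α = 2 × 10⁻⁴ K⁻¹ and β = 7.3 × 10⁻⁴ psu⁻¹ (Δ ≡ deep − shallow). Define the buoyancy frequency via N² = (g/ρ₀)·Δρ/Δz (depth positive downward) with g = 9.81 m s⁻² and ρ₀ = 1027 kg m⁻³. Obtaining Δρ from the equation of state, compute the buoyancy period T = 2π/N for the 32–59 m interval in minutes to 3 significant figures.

ΔT = +3.3 K, ΔS = +1.48 psu (deep − shallow).
Δρ/ρ₀ = −αΔT + βΔS = -6.60 × 10⁻⁴ + 1.0804 × 10⁻³ = 4.204 × 10⁻⁴, so Δρ ≈ 0.4318 kg m⁻³.
N² = (g/ρ₀)·Δρ/Δz = g·(Δρ/ρ₀)/Δz = 9.81 × 4.204 × 10⁻⁴ / 27 = 1.5275 × 10⁻⁴ s⁻².
N = √(1.5275 × 10⁻⁴) = 0.012359 rad s⁻¹ → T = 2π/N = 508.39 s = 8.4732 min ≈ 8.47 min.

8.47 min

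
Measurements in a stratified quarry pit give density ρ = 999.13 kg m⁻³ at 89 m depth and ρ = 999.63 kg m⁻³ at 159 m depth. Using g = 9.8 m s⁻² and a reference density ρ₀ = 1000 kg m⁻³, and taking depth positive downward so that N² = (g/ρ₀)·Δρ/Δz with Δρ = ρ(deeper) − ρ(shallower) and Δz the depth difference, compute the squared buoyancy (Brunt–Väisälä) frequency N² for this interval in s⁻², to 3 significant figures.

7.00 × 10⁻⁵ s⁻²

Δρ = 999.63 − 999.13 = 0.50 kg m⁻³ over Δz = 159 − 89 = 70 m.
N² = (9.8/1000) × (0.50/70) = 7.0000 × 10⁻⁵ s⁻² ≈ 7.00 × 10⁻⁵ s⁻².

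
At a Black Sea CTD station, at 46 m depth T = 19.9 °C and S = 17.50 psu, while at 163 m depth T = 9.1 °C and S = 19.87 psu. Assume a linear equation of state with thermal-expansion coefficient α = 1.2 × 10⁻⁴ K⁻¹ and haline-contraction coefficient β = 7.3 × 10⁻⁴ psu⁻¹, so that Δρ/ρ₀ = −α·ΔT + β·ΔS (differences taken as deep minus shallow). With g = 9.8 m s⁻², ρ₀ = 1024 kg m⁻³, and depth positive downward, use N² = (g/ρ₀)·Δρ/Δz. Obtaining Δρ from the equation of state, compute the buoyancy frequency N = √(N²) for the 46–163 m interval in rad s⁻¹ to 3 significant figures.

0.0159 rad s⁻¹

ΔT = -10.8 K, ΔS = +2.37 psu (deep − shallow).
Δρ/ρ₀ = −αΔT + βΔS = 1.296 × 10⁻³ + 1.7301 × 10⁻³ = 3.0261 × 10⁻³, so Δρ ≈ 3.099 kg m⁻³.
N² = (g/ρ₀)·Δρ/Δz = g·(Δρ/ρ₀)/Δz = 9.8 × 3.0261 × 10⁻³ / 117 = 2.5347 × 10⁻⁴ s⁻².
N = √(2.5347 × 10⁻⁴) = 0.015921 rad s⁻¹ ≈ 0.0159 rad s⁻¹.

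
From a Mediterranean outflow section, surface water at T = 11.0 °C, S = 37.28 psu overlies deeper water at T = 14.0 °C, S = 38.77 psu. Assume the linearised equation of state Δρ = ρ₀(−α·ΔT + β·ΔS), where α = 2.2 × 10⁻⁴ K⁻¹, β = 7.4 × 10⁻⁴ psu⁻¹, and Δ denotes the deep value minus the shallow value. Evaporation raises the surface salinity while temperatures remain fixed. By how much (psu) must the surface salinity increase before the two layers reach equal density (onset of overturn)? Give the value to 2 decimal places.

Neutral buoyancy requires −α(T_deep − T_surf) + β(S_deep − S_surf′) = 0.
S_surf′ = S_deep − (α/β)·ΔT = 38.77 − (2.2 × 10⁻⁴/7.4 × 10⁻⁴)·(+3.0) = 37.8781 psu.
Increase required: 37.8781 − 37.28 = 0.5981 psu.

0.60 psu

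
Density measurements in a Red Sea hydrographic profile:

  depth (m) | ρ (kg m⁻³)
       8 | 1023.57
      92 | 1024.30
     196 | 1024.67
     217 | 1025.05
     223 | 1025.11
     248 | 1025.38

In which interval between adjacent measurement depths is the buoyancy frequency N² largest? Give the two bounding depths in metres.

Compute the density gradient over each adjacent pair:
  8–92 m: Δρ/Δz = 0.73/84 = 8.7 × 10⁻³ kg m⁻⁴
  92–196 m: Δρ/Δz = 0.37/104 = 3.6 × 10⁻³ kg m⁻⁴
  196–217 m: Δρ/Δz = 0.38/21 = 0.018 kg m⁻⁴
  217–223 m: Δρ/Δz = 0.06/6 = 0.010 kg m⁻⁴
  223–248 m: Δρ/Δz = 0.27/25 = 0.011 kg m⁻⁴
The largest gradient is in the 196–217 m interval — the pycnocline.

196–217 m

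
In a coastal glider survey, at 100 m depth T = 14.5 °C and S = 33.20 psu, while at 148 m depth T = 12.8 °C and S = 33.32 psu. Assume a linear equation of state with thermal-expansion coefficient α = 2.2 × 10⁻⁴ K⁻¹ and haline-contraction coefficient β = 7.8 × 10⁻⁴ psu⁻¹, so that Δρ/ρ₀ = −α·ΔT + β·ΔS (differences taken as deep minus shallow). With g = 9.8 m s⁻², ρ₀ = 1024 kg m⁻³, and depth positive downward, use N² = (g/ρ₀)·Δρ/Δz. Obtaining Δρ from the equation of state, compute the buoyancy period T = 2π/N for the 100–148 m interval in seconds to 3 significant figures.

643 s

ΔT = -1.7 K, ΔS = +0.12 psu (deep − shallow).
Δρ/ρ₀ = −αΔT + βΔS = 3.74 × 10⁻⁴ + 9.36 × 10⁻⁵ = 4.676 × 10⁻⁴, so Δρ ≈ 0.4788 kg m⁻³.
N² = (g/ρ₀)·Δρ/Δz = g·(Δρ/ρ₀)/Δz = 9.8 × 4.676 × 10⁻⁴ / 48 = 9.5468 × 10⁻⁵ s⁻².
N = √(9.5468 × 10⁻⁵) = 9.7708 × 10⁻³ rad s⁻¹ → T = 2π/N = 643.06 s ≈ 643 s.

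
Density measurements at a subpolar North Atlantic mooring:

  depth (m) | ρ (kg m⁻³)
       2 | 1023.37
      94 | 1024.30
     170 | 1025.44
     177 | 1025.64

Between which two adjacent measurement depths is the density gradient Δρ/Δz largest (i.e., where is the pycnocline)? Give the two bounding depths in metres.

Compute the density gradient over each adjacent pair:
  2–94 m: Δρ/Δz = 0.93/92 = 0.010 kg m⁻⁴
  94–170 m: Δρ/Δz = 1.14/76 = 0.015 kg m⁻⁴
  170–177 m: Δρ/Δz = 0.20/7 = 0.029 kg m⁻⁴
The largest gradient is in the 170–177 m interval — the pycnocline.

170–177 m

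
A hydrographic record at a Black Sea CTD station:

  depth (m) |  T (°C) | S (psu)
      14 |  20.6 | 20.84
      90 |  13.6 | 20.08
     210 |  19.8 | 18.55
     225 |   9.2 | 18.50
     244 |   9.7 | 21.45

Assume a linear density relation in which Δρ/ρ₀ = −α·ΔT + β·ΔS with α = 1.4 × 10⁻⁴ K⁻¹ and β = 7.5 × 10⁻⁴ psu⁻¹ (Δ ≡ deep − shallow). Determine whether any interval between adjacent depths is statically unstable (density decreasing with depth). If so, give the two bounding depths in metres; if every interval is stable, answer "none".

Evaluate Δρ/ρ₀ = −αΔT + βΔS across each adjacent pair:
  14–90 m: −αΔT+βΔS = −(1.4 × 10⁻⁴)(-7.0)+(7.5 × 10⁻⁴)(-0.76) = 4.1 × 10⁻⁴ → stable
  90–210 m: −αΔT+βΔS = −(1.4 × 10⁻⁴)(+6.2)+(7.5 × 10⁻⁴)(-1.53) = -2.0 × 10⁻³ → UNSTABLE
  210–225 m: −αΔT+βΔS = −(1.4 × 10⁻⁴)(-10.6)+(7.5 × 10⁻⁴)(-0.05) = 1.4 × 10⁻³ → stable
  225–244 m: −αΔT+βΔS = −(1.4 × 10⁻⁴)(+0.5)+(7.5 × 10⁻⁴)(+2.95) = 2.1 × 10⁻³ → stable
The 90–210 m interval has Δρ < 0: lighter water underlies denser water.

90–210 m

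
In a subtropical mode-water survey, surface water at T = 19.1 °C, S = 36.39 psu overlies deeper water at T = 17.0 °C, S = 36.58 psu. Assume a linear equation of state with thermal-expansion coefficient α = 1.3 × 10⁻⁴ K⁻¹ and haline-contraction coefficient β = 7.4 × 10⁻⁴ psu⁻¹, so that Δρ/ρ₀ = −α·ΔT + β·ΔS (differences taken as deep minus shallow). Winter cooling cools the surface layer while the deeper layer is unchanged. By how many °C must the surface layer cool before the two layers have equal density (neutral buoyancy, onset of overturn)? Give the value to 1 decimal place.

Neutral buoyancy requires Δρ = 0, i.e. −α(T_deep − T_surf′) + β(S_deep − S_surf) = 0.
T_surf′ = T_deep − (β/α)·ΔS = 17.0 − (7.4 × 10⁻⁴/1.3 × 10⁻⁴)·(+0.19) = 15.918 °C.
Cooling required: 19.1 − (15.918) = 3.182 °C.

3.2 °C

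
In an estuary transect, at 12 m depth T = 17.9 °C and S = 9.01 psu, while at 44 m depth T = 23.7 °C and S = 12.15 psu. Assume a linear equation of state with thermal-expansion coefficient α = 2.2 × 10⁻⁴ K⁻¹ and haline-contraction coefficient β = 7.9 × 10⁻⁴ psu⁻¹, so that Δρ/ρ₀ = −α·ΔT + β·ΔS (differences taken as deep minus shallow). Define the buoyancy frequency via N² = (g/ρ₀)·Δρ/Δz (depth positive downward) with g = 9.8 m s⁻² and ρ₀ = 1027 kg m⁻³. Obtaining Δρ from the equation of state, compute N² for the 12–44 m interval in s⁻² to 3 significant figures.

3.69 × 10⁻⁴ s⁻²

ΔT = +5.8 K, ΔS = +3.14 psu (deep − shallow).
Δρ/ρ₀ = −αΔT + βΔS = -1.276 × 10⁻³ + 2.4806 × 10⁻³ = 1.2046 × 10⁻³, so Δρ ≈ 1.237 kg m⁻³.
N² = (g/ρ₀)·Δρ/Δz = g·(Δρ/ρ₀)/Δz = 9.8 × 1.2046 × 10⁻³ / 32 = 3.6891 × 10⁻⁴ s⁻² ≈ 3.69 × 10⁻⁴ s⁻².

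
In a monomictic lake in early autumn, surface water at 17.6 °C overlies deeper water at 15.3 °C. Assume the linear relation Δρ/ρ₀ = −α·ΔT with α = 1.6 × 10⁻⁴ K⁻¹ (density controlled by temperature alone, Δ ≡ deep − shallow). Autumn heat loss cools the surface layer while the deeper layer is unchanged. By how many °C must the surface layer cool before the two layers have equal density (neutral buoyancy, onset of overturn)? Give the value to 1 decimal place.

With temperature the only control, equal density requires T_surf′ = T_deep.
T_surf′ = 15.3 °C.
Cooling required: 17.6 − 15.3 = 2.3 °C.

2.3 °C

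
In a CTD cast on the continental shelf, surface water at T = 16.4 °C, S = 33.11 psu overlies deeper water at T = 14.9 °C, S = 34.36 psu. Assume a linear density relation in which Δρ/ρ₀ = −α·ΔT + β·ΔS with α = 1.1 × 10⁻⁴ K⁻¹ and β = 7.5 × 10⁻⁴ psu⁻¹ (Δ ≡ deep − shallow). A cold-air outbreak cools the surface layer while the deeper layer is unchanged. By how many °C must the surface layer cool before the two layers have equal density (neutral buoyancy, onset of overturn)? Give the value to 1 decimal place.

Neutral buoyancy requires Δρ = 0, i.e. −α(T_deep − T_surf′) + β(S_deep − S_surf) = 0.
T_surf′ = T_deep − (β/α)·ΔS = 14.9 − (7.5 × 10⁻⁴/1.1 × 10⁻⁴)·(+1.25) = 6.377 °C.
Cooling required: 16.4 − (6.377) = 10.023 °C.

10.0 °C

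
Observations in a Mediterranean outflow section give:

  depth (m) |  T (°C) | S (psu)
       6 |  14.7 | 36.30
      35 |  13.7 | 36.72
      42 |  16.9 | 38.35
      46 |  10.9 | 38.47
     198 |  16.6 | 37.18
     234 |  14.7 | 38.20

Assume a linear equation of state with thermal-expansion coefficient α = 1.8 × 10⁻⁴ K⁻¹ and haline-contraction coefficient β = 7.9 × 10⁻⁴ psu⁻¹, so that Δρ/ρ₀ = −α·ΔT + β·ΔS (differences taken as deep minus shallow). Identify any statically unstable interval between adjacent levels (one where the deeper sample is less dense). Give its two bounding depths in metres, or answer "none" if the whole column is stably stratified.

46–198 m

Evaluate Δρ/ρ₀ = −αΔT + βΔS across each adjacent pair:
  6–35 m: −αΔT+βΔS = −(1.8 × 10⁻⁴)(-1.0)+(7.9 × 10⁻⁴)(+0.42) = 5.1 × 10⁻⁴ → stable
  35–42 m: −αΔT+βΔS = −(1.8 × 10⁻⁴)(+3.2)+(7.9 × 10⁻⁴)(+1.63) = 7.1 × 10⁻⁴ → stable
  42–46 m: −αΔT+βΔS = −(1.8 × 10⁻⁴)(-6.0)+(7.9 × 10⁻⁴)(+0.12) = 1.2 × 10⁻³ → stable
  46–198 m: −αΔT+βΔS = −(1.8 × 10⁻⁴)(+5.7)+(7.9 × 10⁻⁴)(-1.29) = -2.0 × 10⁻³ → UNSTABLE
  198–234 m: −αΔT+βΔS = −(1.8 × 10⁻⁴)(-1.9)+(7.9 × 10⁻⁴)(+1.02) = 1.1 × 10⁻³ → stable
The 46–198 m interval has Δρ < 0: lighter water underlies denser water.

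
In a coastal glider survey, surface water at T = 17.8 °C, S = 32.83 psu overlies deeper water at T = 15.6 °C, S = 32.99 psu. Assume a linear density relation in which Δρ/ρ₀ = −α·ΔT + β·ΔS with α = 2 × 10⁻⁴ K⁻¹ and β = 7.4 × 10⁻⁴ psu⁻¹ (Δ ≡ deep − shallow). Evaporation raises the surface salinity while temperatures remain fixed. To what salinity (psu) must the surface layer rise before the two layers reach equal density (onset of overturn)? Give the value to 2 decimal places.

Neutral buoyancy requires −α(T_deep − T_surf) + β(S_deep − S_surf′) = 0.
S_surf′ = S_deep − (α/β)·ΔT = 32.99 − (2 × 10⁻⁴/7.4 × 10⁻⁴)·(-2.2) = 33.5846 psu.
Increase required: 33.5846 − 32.83 = 0.7546 psu.

33.58 psu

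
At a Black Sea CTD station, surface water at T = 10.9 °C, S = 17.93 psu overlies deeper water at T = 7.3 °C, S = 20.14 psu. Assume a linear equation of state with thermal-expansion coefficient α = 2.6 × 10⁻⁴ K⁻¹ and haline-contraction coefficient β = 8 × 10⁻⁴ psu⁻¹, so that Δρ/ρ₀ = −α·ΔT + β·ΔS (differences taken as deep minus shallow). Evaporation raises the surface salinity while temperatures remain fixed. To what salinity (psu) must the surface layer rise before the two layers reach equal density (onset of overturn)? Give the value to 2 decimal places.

21.31 psu

Neutral buoyancy requires −α(T_deep − T_surf) + β(S_deep − S_surf′) = 0.
S_surf′ = S_deep − (α/β)·ΔT = 20.14 − (2.6 × 10⁻⁴/8 × 10⁻⁴)·(-3.6) = 21.3100 psu.
Increase required: 21.3100 − 17.93 = 3.3800 psu.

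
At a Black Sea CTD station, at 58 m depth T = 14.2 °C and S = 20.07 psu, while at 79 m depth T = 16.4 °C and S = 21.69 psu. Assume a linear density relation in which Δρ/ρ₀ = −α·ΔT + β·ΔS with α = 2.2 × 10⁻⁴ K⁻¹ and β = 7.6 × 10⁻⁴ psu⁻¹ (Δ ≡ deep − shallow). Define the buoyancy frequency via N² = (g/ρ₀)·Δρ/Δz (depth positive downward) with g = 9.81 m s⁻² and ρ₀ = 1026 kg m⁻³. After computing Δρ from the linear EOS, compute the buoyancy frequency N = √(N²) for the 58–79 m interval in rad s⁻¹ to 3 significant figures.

0.0187 rad s⁻¹

ΔT = +2.2 K, ΔS = +1.62 psu (deep − shallow).
Δρ/ρ₀ = −αΔT + βΔS = -4.84 × 10⁻⁴ + 1.2312 × 10⁻³ = 7.472 × 10⁻⁴, so Δρ ≈ 0.7666 kg m⁻³.
N² = (g/ρ₀)·Δρ/Δz = g·(Δρ/ρ₀)/Δz = 9.81 × 7.472 × 10⁻⁴ / 21 = 3.4905 × 10⁻⁴ s⁻².
N = √(3.4905 × 10⁻⁴) = 0.018683 rad s⁻¹ ≈ 0.0187 rad s⁻¹.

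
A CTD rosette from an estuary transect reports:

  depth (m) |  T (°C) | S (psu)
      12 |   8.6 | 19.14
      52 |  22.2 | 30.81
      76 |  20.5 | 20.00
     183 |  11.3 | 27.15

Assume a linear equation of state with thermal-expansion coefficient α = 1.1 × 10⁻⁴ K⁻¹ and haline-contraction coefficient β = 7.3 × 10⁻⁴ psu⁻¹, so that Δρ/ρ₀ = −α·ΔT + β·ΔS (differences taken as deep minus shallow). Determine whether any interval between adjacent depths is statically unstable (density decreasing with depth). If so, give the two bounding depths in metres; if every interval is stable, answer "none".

Evaluate Δρ/ρ₀ = −αΔT + βΔS across each adjacent pair:
  12–52 m: −αΔT+βΔS = −(1.1 × 10⁻⁴)(+13.6)+(7.3 × 10⁻⁴)(+11.67) = 7.0 × 10⁻³ → stable
  52–76 m: −αΔT+βΔS = −(1.1 × 10⁻⁴)(-1.7)+(7.3 × 10⁻⁴)(-10.81) = -7.7 × 10⁻³ → UNSTABLE
  76–183 m: −αΔT+βΔS = −(1.1 × 10⁻⁴)(-9.2)+(7.3 × 10⁻⁴)(+7.15) = 6.2 × 10⁻³ → stable
The 52–76 m interval has Δρ < 0: lighter water underlies denser water.

52–76 m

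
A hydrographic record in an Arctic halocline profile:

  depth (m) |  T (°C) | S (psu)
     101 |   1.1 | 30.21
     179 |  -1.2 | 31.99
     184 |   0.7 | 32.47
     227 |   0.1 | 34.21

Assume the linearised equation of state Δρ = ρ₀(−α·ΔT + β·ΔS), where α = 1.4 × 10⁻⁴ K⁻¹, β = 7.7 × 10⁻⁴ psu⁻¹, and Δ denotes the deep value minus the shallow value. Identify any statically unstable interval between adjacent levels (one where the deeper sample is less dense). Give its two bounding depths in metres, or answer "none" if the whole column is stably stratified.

Evaluate Δρ/ρ₀ = −αΔT + βΔS across each adjacent pair:
  101–179 m: −αΔT+βΔS = −(1.4 × 10⁻⁴)(-2.3)+(7.7 × 10⁻⁴)(+1.78) = 1.7 × 10⁻³ → stable
  179–184 m: −αΔT+βΔS = −(1.4 × 10⁻⁴)(+1.9)+(7.7 × 10⁻⁴)(+0.48) = 1.0 × 10⁻⁴ → stable
  184–227 m: −αΔT+βΔS = −(1.4 × 10⁻⁴)(-0.6)+(7.7 × 10⁻⁴)(+1.74) = 1.4 × 10⁻³ → stable
Every interval has Δρ > 0: the column is stably stratified throughout.

none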